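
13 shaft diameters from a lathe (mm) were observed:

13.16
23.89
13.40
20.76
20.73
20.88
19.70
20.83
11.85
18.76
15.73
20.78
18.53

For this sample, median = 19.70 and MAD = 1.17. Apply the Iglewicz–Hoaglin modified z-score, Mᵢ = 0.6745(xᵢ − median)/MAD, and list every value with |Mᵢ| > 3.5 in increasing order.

11.85, 13.16, 13.40

|Mᵢ| > 3.5 ⇔ |xᵢ − 19.70| > 3.5·1.17/0.6745 = 6.07.
So outliers lie outside [13.63, 25.77].
11.85: M = -4.53 → outlier.
13.16: M = -3.77 → outlier.
13.40: M = -3.63 → outlier.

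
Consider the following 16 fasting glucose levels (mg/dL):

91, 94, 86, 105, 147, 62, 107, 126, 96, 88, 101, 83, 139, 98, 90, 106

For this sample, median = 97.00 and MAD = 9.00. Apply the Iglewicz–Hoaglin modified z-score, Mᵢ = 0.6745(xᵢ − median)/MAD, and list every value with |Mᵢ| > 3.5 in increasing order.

|Mᵢ| > 3.5 ⇔ |xᵢ − 97.00| > 3.5·9.00/0.6745 = 46.70.
So outliers lie outside [50.30, 143.70].
147: M = 3.75 → outlier.

147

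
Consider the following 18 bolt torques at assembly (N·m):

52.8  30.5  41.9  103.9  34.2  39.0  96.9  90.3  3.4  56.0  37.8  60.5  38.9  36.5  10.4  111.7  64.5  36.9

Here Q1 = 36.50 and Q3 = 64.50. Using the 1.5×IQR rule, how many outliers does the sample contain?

1

IQR = 28.00; fences at 36.50 − 42.00 = -5.50 and 64.50 + 42.00 = 106.50.
Outside the cutoffs: 111.7.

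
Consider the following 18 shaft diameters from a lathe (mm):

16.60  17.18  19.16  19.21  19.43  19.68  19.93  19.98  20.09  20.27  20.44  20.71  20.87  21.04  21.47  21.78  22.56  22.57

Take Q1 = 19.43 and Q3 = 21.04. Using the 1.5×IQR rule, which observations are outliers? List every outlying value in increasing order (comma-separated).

IQR = Q3 − Q1 = 21.04 − 19.43 = 1.61.
Lower fence = Q1 − 1.5·IQR = 19.43 − 2.415 = 17.015.
Upper fence = Q3 + 1.5·IQR = 21.04 + 2.415 = 23.455.
16.60 < 17.015 → outlier.
All remaining values lie within [17.015, 23.455].

16.60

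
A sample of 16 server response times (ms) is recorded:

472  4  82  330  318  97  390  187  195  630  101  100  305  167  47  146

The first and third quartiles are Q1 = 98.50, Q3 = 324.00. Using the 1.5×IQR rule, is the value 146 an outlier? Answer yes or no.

no

IQR = Q3 − Q1 = 324.00 − 98.50 = 225.50.
Lower fence = Q1 − 1.5·IQR = 98.50 − 338.25 = -239.75.
Upper fence = Q3 + 1.5·IQR = 324.00 + 338.25 = 662.25.
146 lies within [-239.75, 662.25].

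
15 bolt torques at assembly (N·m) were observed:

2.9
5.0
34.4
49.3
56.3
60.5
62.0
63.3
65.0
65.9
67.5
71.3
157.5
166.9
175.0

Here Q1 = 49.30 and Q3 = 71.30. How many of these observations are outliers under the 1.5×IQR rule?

IQR = 22.00; fences at 49.30 − 33.00 = 16.30 and 71.30 + 33.00 = 104.30.
Outside the cutoffs: 2.9, 5.0, 157.5, 166.9, 175.0.

5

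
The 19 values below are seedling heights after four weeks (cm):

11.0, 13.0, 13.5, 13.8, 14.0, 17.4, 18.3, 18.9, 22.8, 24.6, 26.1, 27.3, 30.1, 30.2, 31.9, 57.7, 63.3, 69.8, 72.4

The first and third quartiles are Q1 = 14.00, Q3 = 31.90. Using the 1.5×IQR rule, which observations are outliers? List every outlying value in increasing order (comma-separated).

IQR = Q3 − Q1 = 31.90 − 14.00 = 17.90.
Lower fence = Q1 − 1.5·IQR = 14.00 − 26.85 = -12.85.
Upper fence = Q3 + 1.5·IQR = 31.90 + 26.85 = 58.75.
63.3 > 58.75 → outlier.
69.8 > 58.75 → outlier.
72.4 > 58.75 → outlier.
All remaining values lie within [-12.85, 58.75].

63.3, 69.8, 72.4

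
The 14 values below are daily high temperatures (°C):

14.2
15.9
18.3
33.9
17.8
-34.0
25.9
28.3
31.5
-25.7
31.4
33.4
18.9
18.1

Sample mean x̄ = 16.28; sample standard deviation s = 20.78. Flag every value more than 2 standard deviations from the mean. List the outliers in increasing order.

Cutoffs at x̄ ± 2s: 16.28 ± 2·20.78 = [-25.28, 57.84].
-34.0: z = -2.42, |z| > 2 → outlier.
-25.7: z = -2.02, |z| > 2 → outlier.
Every other value lies within [-25.28, 57.84].

-34.0, -25.7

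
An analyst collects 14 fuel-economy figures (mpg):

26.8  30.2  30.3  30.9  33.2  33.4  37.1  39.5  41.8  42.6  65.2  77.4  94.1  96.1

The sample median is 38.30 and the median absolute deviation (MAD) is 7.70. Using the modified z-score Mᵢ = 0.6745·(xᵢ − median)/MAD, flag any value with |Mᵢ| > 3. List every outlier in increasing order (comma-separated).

77.4, 94.1, 96.1

|Mᵢ| > 3 ⇔ |xᵢ − 38.30| > 3·7.70/0.6745 = 34.25.
So outliers lie outside [4.05, 72.55].
77.4: M = 3.43 → outlier.
94.1: M = 4.89 → outlier.
96.1: M = 5.06 → outlier.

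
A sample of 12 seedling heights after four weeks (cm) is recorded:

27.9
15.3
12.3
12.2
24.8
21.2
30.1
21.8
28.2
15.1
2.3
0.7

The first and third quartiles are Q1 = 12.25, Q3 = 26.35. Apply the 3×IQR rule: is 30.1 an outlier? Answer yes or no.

no

IQR = Q3 − Q1 = 26.35 − 12.25 = 14.10.
Lower fence = Q1 − 3·IQR = 12.25 − 42.30 = -30.05.
Upper fence = Q3 + 3·IQR = 26.35 + 42.30 = 68.65.
30.1 lies within [-30.05, 68.65].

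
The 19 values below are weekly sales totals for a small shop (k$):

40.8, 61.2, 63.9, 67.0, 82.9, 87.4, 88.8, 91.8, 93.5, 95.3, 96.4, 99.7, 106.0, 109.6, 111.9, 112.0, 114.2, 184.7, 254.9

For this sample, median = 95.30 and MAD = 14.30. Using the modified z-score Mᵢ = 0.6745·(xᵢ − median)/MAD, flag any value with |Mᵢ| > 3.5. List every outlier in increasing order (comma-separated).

|Mᵢ| > 3.5 ⇔ |xᵢ − 95.30| > 3.5·14.30/0.6745 = 74.20.
So outliers lie outside [21.10, 169.50].
184.7: M = 4.22 → outlier.
254.9: M = 7.53 → outlier.

184.7, 254.9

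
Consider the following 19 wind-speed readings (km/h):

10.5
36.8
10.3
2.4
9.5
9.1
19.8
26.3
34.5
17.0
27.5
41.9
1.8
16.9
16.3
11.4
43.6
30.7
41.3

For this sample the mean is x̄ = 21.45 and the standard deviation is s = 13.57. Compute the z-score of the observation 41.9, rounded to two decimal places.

z = (41.9 − 21.45) / 13.57 = 1.51.

1.51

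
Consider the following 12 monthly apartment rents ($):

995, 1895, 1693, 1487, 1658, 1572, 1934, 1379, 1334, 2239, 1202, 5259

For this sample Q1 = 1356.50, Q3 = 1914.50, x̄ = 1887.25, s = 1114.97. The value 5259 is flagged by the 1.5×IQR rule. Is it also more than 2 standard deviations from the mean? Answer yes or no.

z = (5259 − 1887.25) / 1114.97 = 3.02.
|z| = 3.02 > 2.

yes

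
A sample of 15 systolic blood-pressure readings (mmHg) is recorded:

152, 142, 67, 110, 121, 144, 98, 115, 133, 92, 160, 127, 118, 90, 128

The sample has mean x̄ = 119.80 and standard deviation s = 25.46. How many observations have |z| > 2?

Cutoffs: x̄ ± 2s = [68.88, 170.72].
Outside the cutoffs: 67.

1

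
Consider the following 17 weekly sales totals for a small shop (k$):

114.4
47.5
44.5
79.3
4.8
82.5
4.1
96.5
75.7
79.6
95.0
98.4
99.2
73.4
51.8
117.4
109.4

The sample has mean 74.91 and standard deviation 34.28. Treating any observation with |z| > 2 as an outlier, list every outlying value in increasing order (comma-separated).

Cutoffs at x̄ ± 2s: 74.91 ± 2·34.28 = [6.35, 143.47].
4.1: z = -2.07, |z| > 2 → outlier.
4.8: z = -2.05, |z| > 2 → outlier.
Every other value lies within [6.35, 143.47].

4.1, 4.8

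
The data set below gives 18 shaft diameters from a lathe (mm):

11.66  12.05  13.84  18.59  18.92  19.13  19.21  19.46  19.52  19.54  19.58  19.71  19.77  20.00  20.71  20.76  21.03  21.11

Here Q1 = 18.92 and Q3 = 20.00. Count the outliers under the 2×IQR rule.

3

IQR = 1.08; fences at 18.92 − 2.16 = 16.76 and 20.00 + 2.16 = 22.16.
Outside the cutoffs: 11.66, 12.05, 13.84.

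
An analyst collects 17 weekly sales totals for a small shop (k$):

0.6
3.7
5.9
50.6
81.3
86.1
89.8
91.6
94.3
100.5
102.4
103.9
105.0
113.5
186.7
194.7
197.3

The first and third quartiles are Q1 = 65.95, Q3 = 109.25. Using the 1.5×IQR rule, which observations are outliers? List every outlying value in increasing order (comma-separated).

0.6, 186.7, 194.7, 197.3

IQR = Q3 − Q1 = 109.25 − 65.95 = 43.30.
Lower fence = Q1 − 1.5·IQR = 65.95 − 64.95 = 1.00.
Upper fence = Q3 + 1.5·IQR = 109.25 + 64.95 = 174.20.
0.6 < 1.00 → outlier.
186.7 > 174.20 → outlier.
194.7 > 174.20 → outlier.
197.3 > 174.20 → outlier.
All remaining values lie within [1.00, 174.20].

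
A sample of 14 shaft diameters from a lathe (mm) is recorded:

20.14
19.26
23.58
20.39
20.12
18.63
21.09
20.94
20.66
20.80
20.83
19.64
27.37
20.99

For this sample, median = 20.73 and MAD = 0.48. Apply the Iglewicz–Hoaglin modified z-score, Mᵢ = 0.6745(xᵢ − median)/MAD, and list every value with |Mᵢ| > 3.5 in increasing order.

23.58, 27.37

|Mᵢ| > 3.5 ⇔ |xᵢ − 20.73| > 3.5·0.48/0.6745 = 2.49.
So outliers lie outside [18.24, 23.22].
23.58: M = 4.00 → outlier.
27.37: M = 9.33 → outlier.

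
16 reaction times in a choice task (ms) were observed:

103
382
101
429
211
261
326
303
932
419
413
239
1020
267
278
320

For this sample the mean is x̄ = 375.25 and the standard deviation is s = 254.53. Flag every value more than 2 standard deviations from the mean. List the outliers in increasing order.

Cutoffs at x̄ ± 2s: 375.25 ± 2·254.53 = [-133.81, 884.31].
932: z = 2.19, |z| > 2 → outlier.
1020: z = 2.53, |z| > 2 → outlier.
Every other value lies within [-133.81, 884.31].

932, 1020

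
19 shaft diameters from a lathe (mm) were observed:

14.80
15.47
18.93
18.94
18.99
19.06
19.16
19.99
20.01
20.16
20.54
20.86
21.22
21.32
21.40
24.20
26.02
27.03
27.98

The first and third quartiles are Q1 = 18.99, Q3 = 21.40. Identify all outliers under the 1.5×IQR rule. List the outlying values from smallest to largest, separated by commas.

IQR = Q3 − Q1 = 21.40 − 18.99 = 2.41.
Lower fence = Q1 − 1.5·IQR = 18.99 − 3.615 = 15.375.
Upper fence = Q3 + 1.5·IQR = 21.40 + 3.615 = 25.015.
14.80 < 15.375 → outlier.
26.02 > 25.015 → outlier.
27.03 > 25.015 → outlier.
27.98 > 25.015 → outlier.
All remaining values lie within [15.375, 25.015].

14.80, 26.02, 27.03, 27.98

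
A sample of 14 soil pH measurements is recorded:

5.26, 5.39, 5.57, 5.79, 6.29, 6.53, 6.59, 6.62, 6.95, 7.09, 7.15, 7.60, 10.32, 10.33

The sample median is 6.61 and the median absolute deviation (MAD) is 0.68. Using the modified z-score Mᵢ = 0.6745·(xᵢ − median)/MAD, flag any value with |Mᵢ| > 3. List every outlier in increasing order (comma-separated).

|Mᵢ| > 3 ⇔ |xᵢ − 6.61| > 3·0.68/0.6745 = 3.02.
So outliers lie outside [3.59, 9.63].
10.32: M = 3.68 → outlier.
10.33: M = 3.69 → outlier.

10.32, 10.33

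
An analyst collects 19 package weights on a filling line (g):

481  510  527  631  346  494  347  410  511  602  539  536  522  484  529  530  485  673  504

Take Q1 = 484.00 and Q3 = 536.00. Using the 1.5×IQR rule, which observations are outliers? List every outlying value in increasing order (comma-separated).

346, 347, 631, 673

IQR = Q3 − Q1 = 536.00 − 484.00 = 52.00.
Lower fence = Q1 − 1.5·IQR = 484.00 − 78.00 = 406.00.
Upper fence = Q3 + 1.5·IQR = 536.00 + 78.00 = 614.00.
346 < 406.00 → outlier.
347 < 406.00 → outlier.
631 > 614.00 → outlier.
673 > 614.00 → outlier.
All remaining values lie within [406.00, 614.00].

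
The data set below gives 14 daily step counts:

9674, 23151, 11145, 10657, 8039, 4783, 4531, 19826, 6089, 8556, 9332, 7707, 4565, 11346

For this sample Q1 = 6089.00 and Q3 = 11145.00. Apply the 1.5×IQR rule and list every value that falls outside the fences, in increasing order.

IQR = Q3 − Q1 = 11145.00 − 6089.00 = 5056.00.
Lower fence = Q1 − 1.5·IQR = 6089.00 − 7584.00 = -1495.00.
Upper fence = Q3 + 1.5·IQR = 11145.00 + 7584.00 = 18729.00.
19826 > 18729.00 → outlier.
23151 > 18729.00 → outlier.
All remaining values lie within [-1495.00, 18729.00].

19826, 23151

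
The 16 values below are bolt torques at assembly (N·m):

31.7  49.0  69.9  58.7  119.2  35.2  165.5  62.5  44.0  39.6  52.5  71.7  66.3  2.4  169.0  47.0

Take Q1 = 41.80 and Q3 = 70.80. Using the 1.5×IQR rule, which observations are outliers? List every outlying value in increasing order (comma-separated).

119.2, 165.5, 169.0

IQR = Q3 − Q1 = 70.80 − 41.80 = 29.00.
Lower fence = Q1 − 1.5·IQR = 41.80 − 43.50 = -1.70.
Upper fence = Q3 + 1.5·IQR = 70.80 + 43.50 = 114.30.
119.2 > 114.30 → outlier.
165.5 > 114.30 → outlier.
169.0 > 114.30 → outlier.
All remaining values lie within [-1.70, 114.30].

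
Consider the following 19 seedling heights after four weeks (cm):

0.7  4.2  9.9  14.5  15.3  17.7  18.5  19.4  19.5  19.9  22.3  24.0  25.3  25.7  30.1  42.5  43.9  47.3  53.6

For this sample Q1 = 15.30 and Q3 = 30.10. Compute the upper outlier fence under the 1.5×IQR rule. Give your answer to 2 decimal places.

52.30

IQR = Q3 − Q1 = 30.10 − 15.30 = 14.80.
Lower fence = Q1 − 1.5·IQR = 15.30 − 22.20 = -6.90.
Upper fence = Q3 + 1.5·IQR = 30.10 + 22.20 = 52.30.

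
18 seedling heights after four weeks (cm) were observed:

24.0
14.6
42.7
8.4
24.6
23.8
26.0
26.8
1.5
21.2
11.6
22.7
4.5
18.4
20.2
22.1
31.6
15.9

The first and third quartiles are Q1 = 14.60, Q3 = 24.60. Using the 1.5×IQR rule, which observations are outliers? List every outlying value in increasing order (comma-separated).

42.7

IQR = Q3 − Q1 = 24.60 − 14.60 = 10.00.
Lower fence = Q1 − 1.5·IQR = 14.60 − 15.00 = -0.40.
Upper fence = Q3 + 1.5·IQR = 24.60 + 15.00 = 39.60.
42.7 > 39.60 → outlier.
All remaining values lie within [-0.40, 39.60].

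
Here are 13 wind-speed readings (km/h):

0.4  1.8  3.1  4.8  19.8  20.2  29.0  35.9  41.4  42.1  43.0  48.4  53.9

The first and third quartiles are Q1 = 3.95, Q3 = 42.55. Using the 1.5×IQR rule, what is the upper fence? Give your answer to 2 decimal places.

IQR = Q3 − Q1 = 42.55 − 3.95 = 38.60.
Lower fence = Q1 − 1.5·IQR = 3.95 − 57.90 = -53.95.
Upper fence = Q3 + 1.5·IQR = 42.55 + 57.90 = 100.45.

100.45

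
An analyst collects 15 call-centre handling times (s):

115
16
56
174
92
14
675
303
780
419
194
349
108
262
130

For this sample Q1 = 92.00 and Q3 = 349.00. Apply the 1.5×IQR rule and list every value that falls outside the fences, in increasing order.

IQR = Q3 − Q1 = 349.00 − 92.00 = 257.00.
Lower fence = Q1 − 1.5·IQR = 92.00 − 385.50 = -293.50.
Upper fence = Q3 + 1.5·IQR = 349.00 + 385.50 = 734.50.
780 > 734.50 → outlier.
All remaining values lie within [-293.50, 734.50].

780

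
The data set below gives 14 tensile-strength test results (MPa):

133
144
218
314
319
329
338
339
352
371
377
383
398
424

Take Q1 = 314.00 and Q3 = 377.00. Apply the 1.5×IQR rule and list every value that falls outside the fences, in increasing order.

133, 144, 218

IQR = Q3 − Q1 = 377.00 − 314.00 = 63.00.
Lower fence = Q1 − 1.5·IQR = 314.00 − 94.50 = 219.50.
Upper fence = Q3 + 1.5·IQR = 377.00 + 94.50 = 471.50.
133 < 219.50 → outlier.
144 < 219.50 → outlier.
218 < 219.50 → outlier.
All remaining values lie within [219.50, 471.50].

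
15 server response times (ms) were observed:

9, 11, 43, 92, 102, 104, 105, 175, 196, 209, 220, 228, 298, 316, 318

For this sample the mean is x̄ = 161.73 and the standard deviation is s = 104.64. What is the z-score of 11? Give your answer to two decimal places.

-1.44

z = (11 − 161.73) / 104.64 = -1.44.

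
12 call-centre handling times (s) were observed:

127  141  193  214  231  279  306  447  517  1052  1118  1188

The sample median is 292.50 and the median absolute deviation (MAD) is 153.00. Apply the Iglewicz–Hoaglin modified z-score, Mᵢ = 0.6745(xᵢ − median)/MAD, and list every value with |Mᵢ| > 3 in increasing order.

|Mᵢ| > 3 ⇔ |xᵢ − 292.50| > 3·153.00/0.6745 = 680.50.
So outliers lie outside [-388.00, 973.00].
1052: M = 3.35 → outlier.
1118: M = 3.64 → outlier.
1188: M = 3.95 → outlier.

1052, 1118, 1188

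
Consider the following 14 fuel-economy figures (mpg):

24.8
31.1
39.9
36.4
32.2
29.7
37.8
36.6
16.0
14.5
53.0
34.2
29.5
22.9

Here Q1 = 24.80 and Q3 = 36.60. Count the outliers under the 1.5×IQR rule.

0

IQR = 11.80; fences at 24.80 − 17.70 = 7.10 and 36.60 + 17.70 = 54.30.
Every value lies within the cutoffs.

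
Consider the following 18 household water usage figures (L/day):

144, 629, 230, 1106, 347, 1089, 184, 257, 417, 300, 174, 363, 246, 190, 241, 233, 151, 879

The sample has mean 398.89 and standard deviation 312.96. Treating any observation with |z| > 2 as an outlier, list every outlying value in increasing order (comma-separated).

Cutoffs at x̄ ± 2s: 398.89 ± 2·312.96 = [-227.03, 1024.81].
1089: z = 2.21, |z| > 2 → outlier.
1106: z = 2.26, |z| > 2 → outlier.
Every other value lies within [-227.03, 1024.81].

1089, 1106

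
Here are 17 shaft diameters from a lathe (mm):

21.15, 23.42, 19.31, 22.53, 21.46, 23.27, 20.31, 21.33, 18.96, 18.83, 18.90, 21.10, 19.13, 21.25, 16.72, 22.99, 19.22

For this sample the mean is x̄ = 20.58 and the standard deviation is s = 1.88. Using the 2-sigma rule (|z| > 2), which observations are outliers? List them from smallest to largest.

Cutoffs at x̄ ± 2s: 20.58 ± 2·1.88 = [16.82, 24.34].
16.72: z = -2.05, |z| > 2 → outlier.
Every other value lies within [16.82, 24.34].

16.72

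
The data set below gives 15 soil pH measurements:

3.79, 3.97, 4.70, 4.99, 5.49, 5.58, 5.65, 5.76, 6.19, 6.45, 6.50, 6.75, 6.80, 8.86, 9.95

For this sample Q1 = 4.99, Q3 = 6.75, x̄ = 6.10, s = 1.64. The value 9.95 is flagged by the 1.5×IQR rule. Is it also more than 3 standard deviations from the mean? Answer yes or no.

no

z = (9.95 − 6.10) / 1.64 = 2.35.
|z| = 2.35 ≤ 3.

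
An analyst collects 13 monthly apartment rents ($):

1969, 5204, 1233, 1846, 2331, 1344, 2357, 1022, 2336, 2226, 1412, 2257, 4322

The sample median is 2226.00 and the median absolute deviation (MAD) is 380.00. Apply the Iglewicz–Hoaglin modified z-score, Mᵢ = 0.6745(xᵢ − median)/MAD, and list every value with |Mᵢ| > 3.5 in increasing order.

|Mᵢ| > 3.5 ⇔ |xᵢ − 2226.00| > 3.5·380.00/0.6745 = 1971.83.
So outliers lie outside [254.17, 4197.83].
4322: M = 3.72 → outlier.
5204: M = 5.29 → outlier.

4322, 5204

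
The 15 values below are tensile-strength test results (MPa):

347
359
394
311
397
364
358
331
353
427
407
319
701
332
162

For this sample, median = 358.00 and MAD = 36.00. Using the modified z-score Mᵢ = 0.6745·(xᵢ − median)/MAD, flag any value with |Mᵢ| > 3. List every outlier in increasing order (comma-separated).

162, 701

|Mᵢ| > 3 ⇔ |xᵢ − 358.00| > 3·36.00/0.6745 = 160.12.
So outliers lie outside [197.88, 518.12].
162: M = -3.67 → outlier.
701: M = 6.43 → outlier.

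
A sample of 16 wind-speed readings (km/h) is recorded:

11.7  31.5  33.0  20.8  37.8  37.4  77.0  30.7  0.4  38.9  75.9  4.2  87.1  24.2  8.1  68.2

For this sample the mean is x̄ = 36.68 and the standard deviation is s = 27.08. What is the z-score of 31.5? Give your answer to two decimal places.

-0.19

z = (31.5 − 36.68) / 27.08 = -0.19.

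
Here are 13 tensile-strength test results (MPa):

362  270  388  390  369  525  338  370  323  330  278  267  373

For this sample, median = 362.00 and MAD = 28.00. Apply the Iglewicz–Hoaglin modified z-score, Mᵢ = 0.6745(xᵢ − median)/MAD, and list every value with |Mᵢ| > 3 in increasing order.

|Mᵢ| > 3 ⇔ |xᵢ − 362.00| > 3·28.00/0.6745 = 124.54.
So outliers lie outside [237.46, 486.54].
525: M = 3.93 → outlier.

525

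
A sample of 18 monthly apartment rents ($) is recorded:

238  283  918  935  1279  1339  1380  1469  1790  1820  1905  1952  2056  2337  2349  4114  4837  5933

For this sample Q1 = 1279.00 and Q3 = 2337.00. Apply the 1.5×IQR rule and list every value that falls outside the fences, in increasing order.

IQR = Q3 − Q1 = 2337.00 − 1279.00 = 1058.00.
Lower fence = Q1 − 1.5·IQR = 1279.00 − 1587.00 = -308.00.
Upper fence = Q3 + 1.5·IQR = 2337.00 + 1587.00 = 3924.00.
4114 > 3924.00 → outlier.
4837 > 3924.00 → outlier.
5933 > 3924.00 → outlier.
All remaining values lie within [-308.00, 3924.00].

4114, 4837, 5933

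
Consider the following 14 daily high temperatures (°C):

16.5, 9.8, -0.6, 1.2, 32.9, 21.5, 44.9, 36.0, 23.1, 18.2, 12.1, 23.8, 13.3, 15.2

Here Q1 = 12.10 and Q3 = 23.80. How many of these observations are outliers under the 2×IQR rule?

IQR = 11.70; fences at 12.10 − 23.40 = -11.30 and 23.80 + 23.40 = 47.20.
Every value lies within the cutoffs.

0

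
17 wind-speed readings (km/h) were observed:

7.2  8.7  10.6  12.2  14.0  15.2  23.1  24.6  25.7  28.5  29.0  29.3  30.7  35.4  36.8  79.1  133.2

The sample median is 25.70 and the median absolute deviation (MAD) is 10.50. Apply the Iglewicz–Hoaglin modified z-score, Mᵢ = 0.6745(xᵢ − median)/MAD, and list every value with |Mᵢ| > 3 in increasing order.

79.1, 133.2

|Mᵢ| > 3 ⇔ |xᵢ − 25.70| > 3·10.50/0.6745 = 46.70.
So outliers lie outside [-21.00, 72.40].
79.1: M = 3.43 → outlier.
133.2: M = 6.91 → outlier.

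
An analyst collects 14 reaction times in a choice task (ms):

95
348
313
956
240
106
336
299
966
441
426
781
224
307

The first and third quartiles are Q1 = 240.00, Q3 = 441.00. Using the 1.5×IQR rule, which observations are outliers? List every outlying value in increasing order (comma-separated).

IQR = Q3 − Q1 = 441.00 − 240.00 = 201.00.
Lower fence = Q1 − 1.5·IQR = 240.00 − 301.50 = -61.50.
Upper fence = Q3 + 1.5·IQR = 441.00 + 301.50 = 742.50.
781 > 742.50 → outlier.
956 > 742.50 → outlier.
966 > 742.50 → outlier.
All remaining values lie within [-61.50, 742.50].

781, 956, 966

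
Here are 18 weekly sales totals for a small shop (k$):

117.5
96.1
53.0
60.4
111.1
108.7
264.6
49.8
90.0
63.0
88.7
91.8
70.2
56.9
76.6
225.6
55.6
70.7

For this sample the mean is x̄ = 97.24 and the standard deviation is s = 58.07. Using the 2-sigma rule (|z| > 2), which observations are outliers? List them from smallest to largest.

225.6, 264.6

Cutoffs at x̄ ± 2s: 97.24 ± 2·58.07 = [-18.90, 213.38].
225.6: z = 2.21, |z| > 2 → outlier.
264.6: z = 2.88, |z| > 2 → outlier.
Every other value lies within [-18.90, 213.38].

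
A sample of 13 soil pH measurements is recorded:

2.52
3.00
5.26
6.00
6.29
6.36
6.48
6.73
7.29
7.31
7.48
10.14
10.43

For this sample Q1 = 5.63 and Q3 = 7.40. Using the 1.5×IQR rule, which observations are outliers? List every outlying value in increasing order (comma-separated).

IQR = Q3 − Q1 = 7.40 − 5.63 = 1.77.
Lower fence = Q1 − 1.5·IQR = 5.63 − 2.655 = 2.975.
Upper fence = Q3 + 1.5·IQR = 7.40 + 2.655 = 10.055.
2.52 < 2.975 → outlier.
10.14 > 10.055 → outlier.
10.43 > 10.055 → outlier.
All remaining values lie within [2.975, 10.055].

2.52, 10.14, 10.43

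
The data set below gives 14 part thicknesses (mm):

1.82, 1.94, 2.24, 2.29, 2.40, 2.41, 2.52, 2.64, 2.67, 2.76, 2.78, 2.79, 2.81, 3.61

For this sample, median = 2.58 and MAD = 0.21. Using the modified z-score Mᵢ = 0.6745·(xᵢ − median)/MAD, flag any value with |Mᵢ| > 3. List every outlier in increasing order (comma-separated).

3.61

|Mᵢ| > 3 ⇔ |xᵢ − 2.58| > 3·0.21/0.6745 = 0.93.
So outliers lie outside [1.65, 3.51].
3.61: M = 3.31 → outlier.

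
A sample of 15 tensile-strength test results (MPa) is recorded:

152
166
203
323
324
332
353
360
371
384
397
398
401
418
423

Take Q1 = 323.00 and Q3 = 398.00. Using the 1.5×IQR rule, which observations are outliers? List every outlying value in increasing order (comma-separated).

152, 166, 203

IQR = Q3 − Q1 = 398.00 − 323.00 = 75.00.
Lower fence = Q1 − 1.5·IQR = 323.00 − 112.50 = 210.50.
Upper fence = Q3 + 1.5·IQR = 398.00 + 112.50 = 510.50.
152 < 210.50 → outlier.
166 < 210.50 → outlier.
203 < 210.50 → outlier.
All remaining values lie within [210.50, 510.50].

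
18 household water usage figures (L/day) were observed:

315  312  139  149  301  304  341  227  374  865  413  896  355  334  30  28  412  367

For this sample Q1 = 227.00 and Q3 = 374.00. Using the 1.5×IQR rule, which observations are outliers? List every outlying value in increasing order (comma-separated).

IQR = Q3 − Q1 = 374.00 − 227.00 = 147.00.
Lower fence = Q1 − 1.5·IQR = 227.00 − 220.50 = 6.50.
Upper fence = Q3 + 1.5·IQR = 374.00 + 220.50 = 594.50.
865 > 594.50 → outlier.
896 > 594.50 → outlier.
All remaining values lie within [6.50, 594.50].

865, 896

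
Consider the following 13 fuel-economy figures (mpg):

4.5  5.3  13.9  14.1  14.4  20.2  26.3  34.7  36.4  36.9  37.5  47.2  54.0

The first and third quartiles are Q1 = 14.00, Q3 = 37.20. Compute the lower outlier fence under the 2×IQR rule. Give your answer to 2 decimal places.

IQR = Q3 − Q1 = 37.20 − 14.00 = 23.20.
Lower fence = Q1 − 2·IQR = 14.00 − 46.40 = -32.40.
Upper fence = Q3 + 2·IQR = 37.20 + 46.40 = 83.60.

-32.40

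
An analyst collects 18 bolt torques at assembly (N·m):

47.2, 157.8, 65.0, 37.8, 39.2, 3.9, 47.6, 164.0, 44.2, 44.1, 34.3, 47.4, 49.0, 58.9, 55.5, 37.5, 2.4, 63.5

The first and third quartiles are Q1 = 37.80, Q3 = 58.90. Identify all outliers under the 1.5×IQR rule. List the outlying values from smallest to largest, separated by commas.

IQR = Q3 − Q1 = 58.90 − 37.80 = 21.10.
Lower fence = Q1 − 1.5·IQR = 37.80 − 31.65 = 6.15.
Upper fence = Q3 + 1.5·IQR = 58.90 + 31.65 = 90.55.
2.4 < 6.15 → outlier.
3.9 < 6.15 → outlier.
157.8 > 90.55 → outlier.
164.0 > 90.55 → outlier.
All remaining values lie within [6.15, 90.55].

2.4, 3.9, 157.8, 164.0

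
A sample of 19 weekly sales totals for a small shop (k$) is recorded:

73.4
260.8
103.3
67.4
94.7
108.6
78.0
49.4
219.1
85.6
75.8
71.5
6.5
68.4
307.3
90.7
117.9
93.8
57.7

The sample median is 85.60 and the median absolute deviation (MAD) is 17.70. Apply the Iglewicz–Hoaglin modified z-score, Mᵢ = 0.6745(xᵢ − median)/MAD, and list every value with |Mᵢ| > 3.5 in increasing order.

219.1, 260.8, 307.3

|Mᵢ| > 3.5 ⇔ |xᵢ − 85.60| > 3.5·17.70/0.6745 = 91.85.
So outliers lie outside [-6.25, 177.45].
219.1: M = 5.09 → outlier.
260.8: M = 6.68 → outlier.
307.3: M = 8.45 → outlier.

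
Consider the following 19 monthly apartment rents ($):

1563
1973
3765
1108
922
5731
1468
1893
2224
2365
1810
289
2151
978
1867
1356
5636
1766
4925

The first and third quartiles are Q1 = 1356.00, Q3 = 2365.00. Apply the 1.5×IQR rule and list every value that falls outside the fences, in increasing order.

4925, 5636, 5731

IQR = Q3 − Q1 = 2365.00 − 1356.00 = 1009.00.
Lower fence = Q1 − 1.5·IQR = 1356.00 − 1513.50 = -157.50.
Upper fence = Q3 + 1.5·IQR = 2365.00 + 1513.50 = 3878.50.
4925 > 3878.50 → outlier.
5636 > 3878.50 → outlier.
5731 > 3878.50 → outlier.
All remaining values lie within [-157.50, 3878.50].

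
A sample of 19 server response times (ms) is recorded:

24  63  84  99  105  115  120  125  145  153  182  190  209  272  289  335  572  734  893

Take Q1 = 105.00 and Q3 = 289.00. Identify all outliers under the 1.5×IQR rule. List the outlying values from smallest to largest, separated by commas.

IQR = Q3 − Q1 = 289.00 − 105.00 = 184.00.
Lower fence = Q1 − 1.5·IQR = 105.00 − 276.00 = -171.00.
Upper fence = Q3 + 1.5·IQR = 289.00 + 276.00 = 565.00.
572 > 565.00 → outlier.
734 > 565.00 → outlier.
893 > 565.00 → outlier.
All remaining values lie within [-171.00, 565.00].

572, 734, 893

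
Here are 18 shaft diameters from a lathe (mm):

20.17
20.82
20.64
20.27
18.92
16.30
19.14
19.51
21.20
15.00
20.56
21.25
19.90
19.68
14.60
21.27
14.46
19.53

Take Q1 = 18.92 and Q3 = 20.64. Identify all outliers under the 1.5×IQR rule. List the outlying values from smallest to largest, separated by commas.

14.46, 14.60, 15.00, 16.30

IQR = Q3 − Q1 = 20.64 − 18.92 = 1.72.
Lower fence = Q1 − 1.5·IQR = 18.92 − 2.58 = 16.34.
Upper fence = Q3 + 1.5·IQR = 20.64 + 2.58 = 23.22.
14.46 < 16.34 → outlier.
14.60 < 16.34 → outlier.
15.00 < 16.34 → outlier.
16.30 < 16.34 → outlier.
All remaining values lie within [16.34, 23.22].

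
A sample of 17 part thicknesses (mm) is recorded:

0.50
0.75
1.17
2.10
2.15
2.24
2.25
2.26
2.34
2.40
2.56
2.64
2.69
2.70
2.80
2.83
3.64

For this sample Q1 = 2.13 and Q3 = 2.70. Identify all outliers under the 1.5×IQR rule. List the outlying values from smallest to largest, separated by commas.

0.50, 0.75, 1.17, 3.64

IQR = Q3 − Q1 = 2.70 − 2.13 = 0.57.
Lower fence = Q1 − 1.5·IQR = 2.13 − 0.855 = 1.275.
Upper fence = Q3 + 1.5·IQR = 2.70 + 0.855 = 3.555.
0.50 < 1.275 → outlier.
0.75 < 1.275 → outlier.
1.17 < 1.275 → outlier.
3.64 > 3.555 → outlier.
All remaining values lie within [1.275, 3.555].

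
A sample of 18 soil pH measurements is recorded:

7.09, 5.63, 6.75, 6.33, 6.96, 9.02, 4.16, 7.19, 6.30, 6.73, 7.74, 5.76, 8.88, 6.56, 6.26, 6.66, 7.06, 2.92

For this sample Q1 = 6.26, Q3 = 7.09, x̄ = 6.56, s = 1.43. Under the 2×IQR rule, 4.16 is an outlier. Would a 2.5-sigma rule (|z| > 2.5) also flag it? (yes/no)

no

z = (4.16 − 6.56) / 1.43 = -1.68.
|z| = 1.68 ≤ 2.5.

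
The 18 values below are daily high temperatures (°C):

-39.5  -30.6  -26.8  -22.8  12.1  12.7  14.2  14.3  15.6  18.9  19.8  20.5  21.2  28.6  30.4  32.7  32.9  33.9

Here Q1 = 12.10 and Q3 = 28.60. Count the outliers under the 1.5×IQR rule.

4

IQR = 16.50; fences at 12.10 − 24.75 = -12.65 and 28.60 + 24.75 = 53.35.
Outside the cutoffs: -39.5, -30.6, -26.8, -22.8.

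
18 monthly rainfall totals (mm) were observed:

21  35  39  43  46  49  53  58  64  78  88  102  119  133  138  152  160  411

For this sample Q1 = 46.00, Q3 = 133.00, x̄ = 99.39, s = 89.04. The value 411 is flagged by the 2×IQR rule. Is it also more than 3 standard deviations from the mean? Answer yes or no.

z = (411 − 99.39) / 89.04 = 3.50.
|z| = 3.50 > 3.

yes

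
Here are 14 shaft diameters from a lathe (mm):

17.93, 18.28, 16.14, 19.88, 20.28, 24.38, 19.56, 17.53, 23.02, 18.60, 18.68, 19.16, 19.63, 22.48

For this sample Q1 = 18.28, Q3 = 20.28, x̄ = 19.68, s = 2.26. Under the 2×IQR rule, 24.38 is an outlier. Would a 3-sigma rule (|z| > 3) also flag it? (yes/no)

no

z = (24.38 − 19.68) / 2.26 = 2.08.
|z| = 2.08 ≤ 3.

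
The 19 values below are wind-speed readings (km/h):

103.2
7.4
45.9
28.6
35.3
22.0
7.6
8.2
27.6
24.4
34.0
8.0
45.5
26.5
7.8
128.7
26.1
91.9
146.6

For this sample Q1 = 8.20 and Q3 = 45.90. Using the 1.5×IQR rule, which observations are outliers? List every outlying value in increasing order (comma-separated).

103.2, 128.7, 146.6

IQR = Q3 − Q1 = 45.90 − 8.20 = 37.70.
Lower fence = Q1 − 1.5·IQR = 8.20 − 56.55 = -48.35.
Upper fence = Q3 + 1.5·IQR = 45.90 + 56.55 = 102.45.
103.2 > 102.45 → outlier.
128.7 > 102.45 → outlier.
146.6 > 102.45 → outlier.
All remaining values lie within [-48.35, 102.45].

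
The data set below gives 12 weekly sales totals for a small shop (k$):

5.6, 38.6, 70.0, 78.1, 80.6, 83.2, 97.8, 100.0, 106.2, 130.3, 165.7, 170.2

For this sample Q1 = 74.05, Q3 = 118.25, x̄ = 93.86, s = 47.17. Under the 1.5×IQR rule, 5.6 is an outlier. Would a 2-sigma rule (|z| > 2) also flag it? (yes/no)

z = (5.6 − 93.86) / 47.17 = -1.87.
|z| = 1.87 ≤ 2.

no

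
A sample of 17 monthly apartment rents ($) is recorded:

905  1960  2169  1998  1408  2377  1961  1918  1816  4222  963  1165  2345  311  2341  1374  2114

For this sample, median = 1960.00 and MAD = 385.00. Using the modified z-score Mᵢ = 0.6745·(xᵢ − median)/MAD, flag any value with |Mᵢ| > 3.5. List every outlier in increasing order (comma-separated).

|Mᵢ| > 3.5 ⇔ |xᵢ − 1960.00| > 3.5·385.00/0.6745 = 1997.78.
So outliers lie outside [-37.78, 3957.78].
4222: M = 3.96 → outlier.

4222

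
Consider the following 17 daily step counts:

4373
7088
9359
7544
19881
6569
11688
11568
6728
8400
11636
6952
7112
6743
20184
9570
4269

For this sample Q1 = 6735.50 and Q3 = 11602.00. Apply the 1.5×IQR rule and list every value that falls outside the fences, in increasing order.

IQR = Q3 − Q1 = 11602.00 − 6735.50 = 4866.50.
Lower fence = Q1 − 1.5·IQR = 6735.50 − 7299.75 = -564.25.
Upper fence = Q3 + 1.5·IQR = 11602.00 + 7299.75 = 18901.75.
19881 > 18901.75 → outlier.
20184 > 18901.75 → outlier.
All remaining values lie within [-564.25, 18901.75].

19881, 20184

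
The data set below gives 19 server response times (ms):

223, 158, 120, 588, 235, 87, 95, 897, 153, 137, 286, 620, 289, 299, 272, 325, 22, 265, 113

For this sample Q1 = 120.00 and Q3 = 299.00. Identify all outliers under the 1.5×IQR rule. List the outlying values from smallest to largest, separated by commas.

588, 620, 897

IQR = Q3 − Q1 = 299.00 − 120.00 = 179.00.
Lower fence = Q1 − 1.5·IQR = 120.00 − 268.50 = -148.50.
Upper fence = Q3 + 1.5·IQR = 299.00 + 268.50 = 567.50.
588 > 567.50 → outlier.
620 > 567.50 → outlier.
897 > 567.50 → outlier.
All remaining values lie within [-148.50, 567.50].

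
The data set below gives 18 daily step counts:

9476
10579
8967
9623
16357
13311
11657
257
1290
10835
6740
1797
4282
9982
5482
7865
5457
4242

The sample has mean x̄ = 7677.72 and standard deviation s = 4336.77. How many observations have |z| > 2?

1

Cutoffs: x̄ ± 2s = [-995.82, 16351.26].
Outside the cutoffs: 16357.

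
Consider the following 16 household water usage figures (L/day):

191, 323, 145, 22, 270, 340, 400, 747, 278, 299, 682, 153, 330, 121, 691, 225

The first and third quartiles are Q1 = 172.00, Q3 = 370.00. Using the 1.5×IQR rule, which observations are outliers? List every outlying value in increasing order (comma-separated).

682, 691, 747

IQR = Q3 − Q1 = 370.00 − 172.00 = 198.00.
Lower fence = Q1 − 1.5·IQR = 172.00 − 297.00 = -125.00.
Upper fence = Q3 + 1.5·IQR = 370.00 + 297.00 = 667.00.
682 > 667.00 → outlier.
691 > 667.00 → outlier.
747 > 667.00 → outlier.
All remaining values lie within [-125.00, 667.00].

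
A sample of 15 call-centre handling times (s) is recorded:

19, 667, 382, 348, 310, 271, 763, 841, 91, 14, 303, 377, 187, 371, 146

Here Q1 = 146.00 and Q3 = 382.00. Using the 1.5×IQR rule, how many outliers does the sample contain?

2

IQR = 236.00; fences at 146.00 − 354.00 = -208.00 and 382.00 + 354.00 = 736.00.
Outside the cutoffs: 763, 841.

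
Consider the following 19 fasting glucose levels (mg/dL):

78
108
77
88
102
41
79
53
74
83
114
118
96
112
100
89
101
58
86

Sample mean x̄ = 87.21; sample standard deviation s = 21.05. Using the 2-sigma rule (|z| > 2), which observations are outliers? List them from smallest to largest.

41

Cutoffs at x̄ ± 2s: 87.21 ± 2·21.05 = [45.11, 129.31].
41: z = -2.20, |z| > 2 → outlier.
Every other value lies within [45.11, 129.31].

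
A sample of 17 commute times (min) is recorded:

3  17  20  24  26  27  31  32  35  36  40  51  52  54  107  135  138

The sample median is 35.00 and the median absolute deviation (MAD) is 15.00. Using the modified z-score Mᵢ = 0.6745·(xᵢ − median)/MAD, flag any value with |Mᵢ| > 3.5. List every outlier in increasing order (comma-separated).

|Mᵢ| > 3.5 ⇔ |xᵢ − 35.00| > 3.5·15.00/0.6745 = 77.84.
So outliers lie outside [-42.84, 112.84].
135: M = 4.50 → outlier.
138: M = 4.63 → outlier.

135, 138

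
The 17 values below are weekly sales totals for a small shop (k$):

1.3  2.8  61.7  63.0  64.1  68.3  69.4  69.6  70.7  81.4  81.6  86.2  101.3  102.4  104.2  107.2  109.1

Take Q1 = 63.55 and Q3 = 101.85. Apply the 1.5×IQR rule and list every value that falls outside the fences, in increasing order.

IQR = Q3 − Q1 = 101.85 − 63.55 = 38.30.
Lower fence = Q1 − 1.5·IQR = 63.55 − 57.45 = 6.10.
Upper fence = Q3 + 1.5·IQR = 101.85 + 57.45 = 159.30.
1.3 < 6.10 → outlier.
2.8 < 6.10 → outlier.
All remaining values lie within [6.10, 159.30].

1.3, 2.8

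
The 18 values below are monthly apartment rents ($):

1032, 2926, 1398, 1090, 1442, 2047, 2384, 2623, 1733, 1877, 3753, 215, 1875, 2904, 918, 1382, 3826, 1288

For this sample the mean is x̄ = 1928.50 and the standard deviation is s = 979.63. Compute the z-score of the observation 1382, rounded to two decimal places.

z = (1382 − 1928.50) / 979.63 = -0.56.

-0.56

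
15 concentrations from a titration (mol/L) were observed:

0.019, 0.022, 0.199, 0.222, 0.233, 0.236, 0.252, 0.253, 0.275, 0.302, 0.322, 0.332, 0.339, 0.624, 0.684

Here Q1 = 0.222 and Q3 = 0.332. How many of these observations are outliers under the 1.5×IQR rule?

IQR = 0.110; fences at 0.222 − 0.165 = 0.057 and 0.332 + 0.165 = 0.497.
Outside the cutoffs: 0.019, 0.022, 0.624, 0.684.

4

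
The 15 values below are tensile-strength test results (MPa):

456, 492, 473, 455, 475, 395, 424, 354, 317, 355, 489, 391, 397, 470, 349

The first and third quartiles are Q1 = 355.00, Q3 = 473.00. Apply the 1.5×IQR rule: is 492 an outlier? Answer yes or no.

no

IQR = Q3 − Q1 = 473.00 − 355.00 = 118.00.
Lower fence = Q1 − 1.5·IQR = 355.00 − 177.00 = 178.00.
Upper fence = Q3 + 1.5·IQR = 473.00 + 177.00 = 650.00.
492 lies within [178.00, 650.00].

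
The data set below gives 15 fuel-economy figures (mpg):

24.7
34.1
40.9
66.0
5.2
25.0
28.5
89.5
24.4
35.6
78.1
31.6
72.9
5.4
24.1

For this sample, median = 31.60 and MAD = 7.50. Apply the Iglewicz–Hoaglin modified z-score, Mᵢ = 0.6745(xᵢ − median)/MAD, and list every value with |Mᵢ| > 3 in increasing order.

66.0, 72.9, 78.1, 89.5

|Mᵢ| > 3 ⇔ |xᵢ − 31.60| > 3·7.50/0.6745 = 33.36.
So outliers lie outside [-1.76, 64.96].
66.0: M = 3.09 → outlier.
72.9: M = 3.71 → outlier.
78.1: M = 4.18 → outlier.
89.5: M = 5.21 → outlier.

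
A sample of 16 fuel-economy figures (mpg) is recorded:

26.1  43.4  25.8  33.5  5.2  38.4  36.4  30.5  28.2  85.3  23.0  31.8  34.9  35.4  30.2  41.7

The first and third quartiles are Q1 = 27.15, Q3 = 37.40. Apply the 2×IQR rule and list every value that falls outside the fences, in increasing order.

IQR = Q3 − Q1 = 37.40 − 27.15 = 10.25.
Lower fence = Q1 − 2·IQR = 27.15 − 20.50 = 6.65.
Upper fence = Q3 + 2·IQR = 37.40 + 20.50 = 57.90.
5.2 < 6.65 → outlier.
85.3 > 57.90 → outlier.
All remaining values lie within [6.65, 57.90].

5.2, 85.3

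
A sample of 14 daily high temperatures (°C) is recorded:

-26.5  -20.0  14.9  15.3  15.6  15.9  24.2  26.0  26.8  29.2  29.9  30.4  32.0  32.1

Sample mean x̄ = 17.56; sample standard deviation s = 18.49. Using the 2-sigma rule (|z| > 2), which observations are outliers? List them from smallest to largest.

-26.5, -20.0

Cutoffs at x̄ ± 2s: 17.56 ± 2·18.49 = [-19.42, 54.54].
-26.5: z = -2.38, |z| > 2 → outlier.
-20.0: z = -2.03, |z| > 2 → outlier.
Every other value lies within [-19.42, 54.54].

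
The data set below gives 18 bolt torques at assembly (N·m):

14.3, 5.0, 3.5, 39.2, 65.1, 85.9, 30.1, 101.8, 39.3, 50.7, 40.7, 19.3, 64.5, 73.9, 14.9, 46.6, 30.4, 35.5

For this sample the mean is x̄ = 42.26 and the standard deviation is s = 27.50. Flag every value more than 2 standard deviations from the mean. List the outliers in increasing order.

101.8

Cutoffs at x̄ ± 2s: 42.26 ± 2·27.50 = [-12.74, 97.26].
101.8: z = 2.17, |z| > 2 → outlier.
Every other value lies within [-12.74, 97.26].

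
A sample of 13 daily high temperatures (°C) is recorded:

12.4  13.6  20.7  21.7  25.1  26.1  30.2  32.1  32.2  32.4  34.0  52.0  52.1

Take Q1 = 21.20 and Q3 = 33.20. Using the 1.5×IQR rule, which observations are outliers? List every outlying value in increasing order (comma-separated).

IQR = Q3 − Q1 = 33.20 − 21.20 = 12.00.
Lower fence = Q1 − 1.5·IQR = 21.20 − 18.00 = 3.20.
Upper fence = Q3 + 1.5·IQR = 33.20 + 18.00 = 51.20.
52.0 > 51.20 → outlier.
52.1 > 51.20 → outlier.
All remaining values lie within [3.20, 51.20].

52.0, 52.1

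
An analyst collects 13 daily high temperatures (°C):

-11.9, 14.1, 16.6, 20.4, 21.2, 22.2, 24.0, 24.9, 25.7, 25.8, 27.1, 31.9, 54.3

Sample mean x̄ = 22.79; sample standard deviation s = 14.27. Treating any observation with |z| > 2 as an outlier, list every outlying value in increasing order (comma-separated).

-11.9, 54.3

Cutoffs at x̄ ± 2s: 22.79 ± 2·14.27 = [-5.75, 51.33].
-11.9: z = -2.43, |z| > 2 → outlier.
54.3: z = 2.21, |z| > 2 → outlier.
Every other value lies within [-5.75, 51.33].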